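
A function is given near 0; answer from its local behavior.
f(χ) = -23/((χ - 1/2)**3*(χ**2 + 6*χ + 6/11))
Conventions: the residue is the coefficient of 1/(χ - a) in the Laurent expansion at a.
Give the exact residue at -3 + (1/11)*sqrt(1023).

The factor χ**2 + 6*χ + 6/11 splits as (χ - a)(χ - a') with a = -3 + (1/11)*sqrt(1023), a' = -3 - (1/11)*sqrt(1023). At the order-1 pole a set g(χ) = (χ - a)*f(χ) = [-23/(χ - 1/2)**3] / (χ - a').
Simple pole: residue = g(a) at a = -3 + (1/11)*sqrt(1023), which is 44283096/4657463 + (128964220/433144059)*sqrt(1023).

The residue is 44283096/4657463 + (128964220/433144059)*sqrt(1023).


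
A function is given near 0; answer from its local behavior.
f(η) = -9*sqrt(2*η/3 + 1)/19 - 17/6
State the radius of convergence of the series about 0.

The radius of convergence is 3/2.

Branch term (-9/19)*sqrt(1 - η/(-3/2)): its argument vanishes at η = -3/2, a square-root branch point, modulus 3/2.
The radius of convergence is the smallest modulus among the singular points: 3/2.


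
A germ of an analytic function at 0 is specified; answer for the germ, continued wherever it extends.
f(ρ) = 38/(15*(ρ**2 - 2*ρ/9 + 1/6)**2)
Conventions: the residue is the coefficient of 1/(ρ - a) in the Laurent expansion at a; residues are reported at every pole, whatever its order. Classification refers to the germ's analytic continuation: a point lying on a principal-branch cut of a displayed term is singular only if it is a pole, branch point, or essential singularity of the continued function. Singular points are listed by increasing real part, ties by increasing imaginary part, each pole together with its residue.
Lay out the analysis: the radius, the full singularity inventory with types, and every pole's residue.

Denominator factor (ρ**2 - 2*ρ/9 + 1/6)^2: discriminant -50/81, complex-conjugate roots (1/9) + ((5/18)*sqrt(2))*i and (1/9) - ((5/18)*sqrt(2))*i; poles of order 2, moduli (1/6)*sqrt(6) and (1/6)*sqrt(6).
The radius of convergence is the smallest modulus among the singular points: (1/6)*sqrt(6).
The factor ρ**2 - 2*ρ/9 + 1/6 splits as (ρ - a)(ρ - a') with a = (1/9) - ((5/18)*sqrt(2))*i, a' = (1/9) + ((5/18)*sqrt(2))*i. At the order-2 pole a set g(ρ) = (ρ - a)^2*f(ρ) = [38/15] / (ρ - a')^2.
Order-2 pole: residue = g'(a); g'((1/9) - ((5/18)*sqrt(2))*i) = ((4617/625)*sqrt(2))*i, so the residue is ((4617/625)*sqrt(2))*i.
The factor ρ**2 - 2*ρ/9 + 1/6 splits as (ρ - a)(ρ - a') with a = (1/9) + ((5/18)*sqrt(2))*i, a' = (1/9) - ((5/18)*sqrt(2))*i. At the order-2 pole a set g(ρ) = (ρ - a)^2*f(ρ) = [38/15] / (ρ - a')^2.
Order-2 pole: residue = g'(a); g'((1/9) + ((5/18)*sqrt(2))*i) = -((4617/625)*sqrt(2))*i, so the residue is -((4617/625)*sqrt(2))*i.
List the singular points by increasing real part (a conjugate pair: the negative imaginary part first).

Radius of convergence at 0: (1/6)*sqrt(6).
At (1/9) - ((5/18)*sqrt(2))*i: a pole of order 2; residue ((4617/625)*sqrt(2))*i.
At (1/9) + ((5/18)*sqrt(2))*i: a pole of order 2; residue -((4617/625)*sqrt(2))*i.


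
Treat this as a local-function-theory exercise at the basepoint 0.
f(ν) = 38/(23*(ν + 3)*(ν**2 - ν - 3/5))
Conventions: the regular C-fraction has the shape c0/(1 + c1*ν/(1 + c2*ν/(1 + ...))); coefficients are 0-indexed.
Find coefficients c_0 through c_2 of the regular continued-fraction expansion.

Taylor coefficients (expand at 0): a_0 = -190/207, a_1 = 380/207, a_2 = -380/81.
c0 = a_0 = -190/207. Peel one level at a time: if S = 1 + c*ν/S' with S'(0) = 1, then c is the ν-coefficient of S and S' = c*ν/(S - 1).
S_1 = c0/f = 1 + (2)*ν + (-10/9)*ν^2 + ...; c1 = 2.
S_2 = c1*ν/(S_1 - 1) = 1 + (5/9)*ν + ...; c2 = 5/9.

The regular C-fraction coefficients are [-190/207, 2, 5/9].


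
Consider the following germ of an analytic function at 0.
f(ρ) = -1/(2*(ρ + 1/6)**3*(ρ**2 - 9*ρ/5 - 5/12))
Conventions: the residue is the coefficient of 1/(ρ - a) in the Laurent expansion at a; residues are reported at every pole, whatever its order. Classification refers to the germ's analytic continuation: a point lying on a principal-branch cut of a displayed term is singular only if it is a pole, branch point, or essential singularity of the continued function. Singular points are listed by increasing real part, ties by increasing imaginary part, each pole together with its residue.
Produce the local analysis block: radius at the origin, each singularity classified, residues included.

Radius of convergence at 0: 1/6.
At 9/10 - (2/15)*sqrt(69): a pole of order 1; residue -105705/64 - (36585/184)*sqrt(69).
At -1/6: a pole of order 3; residue 105705/32.
At 9/10 + (2/15)*sqrt(69): a pole of order 1; residue -105705/64 + (36585/184)*sqrt(69).

Denominator factor (ρ + 1/6)^3: pole of order 3 at -1/6, modulus 1/6.
Denominator factor (ρ**2 - 9*ρ/5 - 5/12): discriminant 368/75, real irrational roots 9/10 + (2/15)*sqrt(69) and 9/10 - (2/15)*sqrt(69); poles of order 1, moduli 9/10 + (2/15)*sqrt(69) and -9/10 + (2/15)*sqrt(69).
The radius of convergence is the smallest modulus among the singular points: 1/6.
The factor ρ**2 - 9*ρ/5 - 5/12 splits as (ρ - a)(ρ - a') with a = 9/10 - (2/15)*sqrt(69), a' = 9/10 + (2/15)*sqrt(69). At the order-1 pole a set g(ρ) = (ρ - a)*f(ρ) = [-1/(2*(ρ + 1/6)**3)] / (ρ - a').
Simple pole: residue = g(a) at a = 9/10 - (2/15)*sqrt(69), which is -105705/64 - (36585/184)*sqrt(69).
At the order-3 pole -1/6 set g(ρ) = (ρ - (-1/6))^3*f(ρ) = -1/(2*(ρ**2 - 9*ρ/5 - 5/12)).
Order-3 pole: residue = g''(a)/2; g''(-1/6) = 105705/16, so the residue is 105705/32.
The factor ρ**2 - 9*ρ/5 - 5/12 splits as (ρ - a)(ρ - a') with a = 9/10 + (2/15)*sqrt(69), a' = 9/10 - (2/15)*sqrt(69). At the order-1 pole a set g(ρ) = (ρ - a)*f(ρ) = [-1/(2*(ρ + 1/6)**3)] / (ρ - a').
Simple pole: residue = g(a) at a = 9/10 + (2/15)*sqrt(69), which is -105705/64 + (36585/184)*sqrt(69).
List the singular points by increasing real part (a conjugate pair: the negative imaginary part first).


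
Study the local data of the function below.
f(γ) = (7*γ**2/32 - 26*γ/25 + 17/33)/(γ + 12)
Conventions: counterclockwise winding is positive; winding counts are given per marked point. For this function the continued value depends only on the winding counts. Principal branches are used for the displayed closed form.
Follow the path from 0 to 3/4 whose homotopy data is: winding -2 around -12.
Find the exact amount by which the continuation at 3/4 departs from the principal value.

Continued minus principal equals 0.

The function is rational, hence single-valued: continuing it around any pole returns the same value, so the difference is 0.


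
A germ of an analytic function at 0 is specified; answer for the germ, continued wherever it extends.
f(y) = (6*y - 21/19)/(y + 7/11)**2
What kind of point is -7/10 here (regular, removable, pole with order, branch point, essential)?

Denominator factors: y + 7/11 = -7/110 at y = -7/10 — none vanishes.
So the germ continues analytically to -7/10.

The point is a regular point.


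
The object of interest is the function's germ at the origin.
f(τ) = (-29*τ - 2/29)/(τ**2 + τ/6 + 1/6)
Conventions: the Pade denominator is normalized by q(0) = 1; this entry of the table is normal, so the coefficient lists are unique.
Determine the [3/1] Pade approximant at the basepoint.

Taylor coefficients needed (expand at 0): a_0 = -12/29, a_1 = -5034/29, a_2 = 5106/29, a_3 = 25098/29, a_4 = -55734/29.
Write the denominator as Q(τ) = 1 + q1*τ. Requiring Q*f - P = O(τ^5) with deg P <= 3 kills the coefficients of τ^4..τ^4 in Q*f:
  τ^4: a_4 + q1*a_3 = 0, i.e. -55734/29 + (25098/29)*q1 = 0.
Solving this linear system: q1 = 9289/4183.
The numerator is Q*f truncated at degree 3: P0 = a_0 = -12/29; P1 = a_1 + q1*a_0 = -21168690/121307; P2 = a_2 + q1*a_1 = -25402428/121307; P3 = a_3 + q1*a_2 = 152414568/121307.

The Pade approximant has numerator coefficients [-12/29, -21168690/121307, -25402428/121307, 152414568/121307]; denominator coefficients [1, 9289/4183].


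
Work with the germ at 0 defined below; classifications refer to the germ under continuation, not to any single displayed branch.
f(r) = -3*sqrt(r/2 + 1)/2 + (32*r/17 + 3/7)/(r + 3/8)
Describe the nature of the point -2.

The point is an algebraic (square-root) branch point.

The term (-3/2)*sqrt(1 - r/(-2)) has argument 1 - -2/(-2) = 0 at -2: a square-root (algebraic, two-sheeted) branch point; the remaining terms are analytic or single-valued there.


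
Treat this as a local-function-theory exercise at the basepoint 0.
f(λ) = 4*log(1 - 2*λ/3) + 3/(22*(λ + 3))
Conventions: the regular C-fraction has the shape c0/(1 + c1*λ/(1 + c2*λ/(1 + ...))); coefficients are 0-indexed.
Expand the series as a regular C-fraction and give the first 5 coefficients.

The regular C-fraction coefficients are [1/22, 59, -31504/531, -7/10561, -30208/101493].

Taylor coefficients (expand at 0): a_0 = 1/22, a_1 = -59/22, a_2 = -175/198, a_3 = -707/1782, a_4 = -13/66.
c0 = a_0 = 1/22. Peel one level at a time: if S = 1 + c*λ/S' with S'(0) = 1, then c is the λ-coefficient of S and S' = c*λ/(S - 1).
S_1 = c0/f = 1 + (59)*λ + (31504/9)*λ^2 + ...; c1 = 59.
S_2 = c1*λ/(S_1 - 1) = 1 + (-31504/531)*λ + (-1232/31329)*λ^2 + ...; c2 = -31504/531.
S_3 = c2*λ/(S_2 - 1) = 1 + (-7/10561)*λ + (-512/2595321)*λ^2 + ...; c3 = -7/10561.
S_4 = c3*λ/(S_3 - 1) = 1 + (-30208/101493)*λ + ...; c4 = -30208/101493.


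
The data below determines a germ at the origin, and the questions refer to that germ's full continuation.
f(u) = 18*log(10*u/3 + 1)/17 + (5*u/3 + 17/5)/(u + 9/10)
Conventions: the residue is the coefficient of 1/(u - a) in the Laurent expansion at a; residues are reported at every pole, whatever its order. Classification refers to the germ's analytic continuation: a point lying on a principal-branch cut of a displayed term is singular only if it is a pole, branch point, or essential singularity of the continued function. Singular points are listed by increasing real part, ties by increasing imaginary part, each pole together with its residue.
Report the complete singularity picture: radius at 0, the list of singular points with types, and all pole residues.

Radius of convergence at 0: 3/10.
At -9/10: a pole of order 1; residue 19/10.
At -3/10: a logarithmic branch point.

Denominator factor (u + 9/10): pole of order 1 at -9/10, modulus 9/10.
Branch term (18/17)*log(1 - u/(-3/10)): its argument vanishes at u = -3/10, a logarithmic branch point, modulus 3/10.
The radius of convergence is the smallest modulus among the singular points: 3/10.
The branch term is analytic at -9/10 and contributes nothing to the residue; only the rational part matters.
At the order-1 pole -9/10 set g(u) = (u - (-9/10))*(rational part) = 5*u/3 + 17/5.
Simple pole: residue = g(a) at a = -9/10, which is 19/10.
List the singular points by increasing real part (a conjugate pair: the negative imaginary part first).


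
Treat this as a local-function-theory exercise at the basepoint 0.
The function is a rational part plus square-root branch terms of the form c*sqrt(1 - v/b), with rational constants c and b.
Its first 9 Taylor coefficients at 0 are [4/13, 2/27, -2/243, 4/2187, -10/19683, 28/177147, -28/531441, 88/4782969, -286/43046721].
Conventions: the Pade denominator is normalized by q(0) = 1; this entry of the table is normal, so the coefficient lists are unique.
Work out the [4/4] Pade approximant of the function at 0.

Taylor coefficients needed (read off): a_0 = 4/13, a_1 = 2/27, a_2 = -2/243, a_3 = 4/2187, a_4 = -10/19683, a_5 = 28/177147, a_6 = -28/531441, a_7 = 88/4782969, a_8 = -286/43046721.
Write the denominator as Q(v) = 1 + q1*v + q2*v^2 + q3*v^3 + q4*v^4. Requiring Q*f - P = O(v^9) with deg P <= 4 kills the coefficients of v^5..v^8 in Q*f:
  v^5: a_5 + q1*a_4 + q2*a_3 + q3*a_2 + q4*a_1 = 0, i.e. 28/177147 + (-10/19683)*q1 + (4/2187)*q2 + (-2/243)*q3 + (2/27)*q4 = 0.
  v^6: a_6 + q1*a_5 + q2*a_4 + q3*a_3 + q4*a_2 = 0, i.e. -28/531441 + (28/177147)*q1 + (-10/19683)*q2 + (4/2187)*q3 + (-2/243)*q4 = 0.
  v^7: a_7 + q1*a_6 + q2*a_5 + q3*a_4 + q4*a_3 = 0, i.e. 88/4782969 + (-28/531441)*q1 + (28/177147)*q2 + (-10/19683)*q3 + (4/2187)*q4 = 0.
  v^8: a_8 + q1*a_7 + q2*a_6 + q3*a_5 + q4*a_4 = 0, i.e. -286/43046721 + (88/4782969)*q1 + (-28/531441)*q2 + (28/177147)*q3 + (-10/19683)*q4 = 0.
Solving this linear system: q1 = 7/9, q2 = 5/27, q3 = 10/729, q4 = 1/6561.
The numerator is Q*f truncated at degree 4: P0 = a_0 = 4/13; P1 = a_1 + q1*a_0 = 110/351; P2 = a_2 + q1*a_1 + q2*a_0 = 112/1053; P3 = a_3 + q1*a_2 + q2*a_1 + q3*a_0 = 380/28431; P4 = a_4 + q1*a_3 + q2*a_2 + q3*a_1 + q4*a_0 = 116/255879.

The Pade approximant has numerator coefficients [4/13, 110/351, 112/1053, 380/28431, 116/255879]; denominator coefficients [1, 7/9, 5/27, 10/729, 1/6561].


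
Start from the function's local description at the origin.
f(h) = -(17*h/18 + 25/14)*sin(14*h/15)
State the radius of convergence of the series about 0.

The factor -sin(14*h/15) is entire and contributes no finite singular point.
The polynomial part has no poles.
No finite singular points: the Taylor series at 0 converges everywhere.

The radius of convergence is infinite.


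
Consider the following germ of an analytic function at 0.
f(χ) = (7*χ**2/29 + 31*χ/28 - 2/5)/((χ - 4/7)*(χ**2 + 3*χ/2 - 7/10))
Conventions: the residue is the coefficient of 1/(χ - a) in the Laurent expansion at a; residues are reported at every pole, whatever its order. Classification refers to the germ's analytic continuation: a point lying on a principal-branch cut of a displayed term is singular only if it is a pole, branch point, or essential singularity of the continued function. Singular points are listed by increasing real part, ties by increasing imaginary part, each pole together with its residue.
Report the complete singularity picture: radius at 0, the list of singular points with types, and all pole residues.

Denominator factor (χ - 4/7): pole of order 1 at 4/7, modulus 4/7.
Denominator factor (χ**2 + 3*χ/2 - 7/10): discriminant 101/20, real irrational roots -3/4 + (1/20)*sqrt(505) and -3/4 - (1/20)*sqrt(505); poles of order 1, moduli -3/4 + (1/20)*sqrt(505) and 3/4 + (1/20)*sqrt(505).
The radius of convergence is the smallest modulus among the singular points: -3/4 + (1/20)*sqrt(505).
The factor χ**2 + 3*χ/2 - 7/10 splits as (χ - a)(χ - a') with a = -3/4 - (1/20)*sqrt(505), a' = -3/4 + (1/20)*sqrt(505). At the order-1 pole a set g(χ) = (χ - a)*f(χ) = [(7*χ**2/29 + 31*χ/28 - 2/5)/(χ - 4/7)] / (χ - a').
Simple pole: residue = g(a) at a = -3/4 - (1/20)*sqrt(505), which is -2767/13746 - (1/237)*sqrt(505).
The factor χ**2 + 3*χ/2 - 7/10 splits as (χ - a)(χ - a') with a = -3/4 + (1/20)*sqrt(505), a' = -3/4 - (1/20)*sqrt(505). At the order-1 pole a set g(χ) = (χ - a)*f(χ) = [(7*χ**2/29 + 31*χ/28 - 2/5)/(χ - 4/7)] / (χ - a').
Simple pole: residue = g(a) at a = -3/4 + (1/20)*sqrt(505), which is -2767/13746 + (1/237)*sqrt(505).
At the order-1 pole 4/7 set g(χ) = (χ - (4/7))*f(χ) = (7*χ**2/29 + 31*χ/28 - 2/5)/(χ**2 + 3*χ/2 - 7/10).
Simple pole: residue = g(a) at a = 4/7, which is 4426/6873.
List the singular points by increasing real part (a conjugate pair: the negative imaginary part first).

Radius of convergence at 0: -3/4 + (1/20)*sqrt(505).
At -3/4 - (1/20)*sqrt(505): a pole of order 1; residue -2767/13746 - (1/237)*sqrt(505).
At -3/4 + (1/20)*sqrt(505): a pole of order 1; residue -2767/13746 + (1/237)*sqrt(505).
At 4/7: a pole of order 1; residue 4426/6873.


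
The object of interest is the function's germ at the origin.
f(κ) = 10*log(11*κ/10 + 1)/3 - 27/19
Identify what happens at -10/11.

The point is a logarithmic branch point.

The term (10/3)*log(1 - κ/(-10/11)) has argument 1 - -10/11/(-10/11) = 0 at -10/11: a logarithmic (infinitely-sheeted) branch point; the remaining terms are analytic or single-valued there.


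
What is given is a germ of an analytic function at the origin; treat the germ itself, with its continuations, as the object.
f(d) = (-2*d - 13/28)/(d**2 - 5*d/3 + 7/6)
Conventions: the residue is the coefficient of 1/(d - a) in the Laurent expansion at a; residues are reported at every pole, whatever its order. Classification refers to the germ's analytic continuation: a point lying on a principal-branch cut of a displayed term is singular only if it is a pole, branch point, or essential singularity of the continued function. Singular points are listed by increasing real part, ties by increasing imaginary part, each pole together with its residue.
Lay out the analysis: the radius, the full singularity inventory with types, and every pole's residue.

Denominator factor (d**2 - 5*d/3 + 7/6): discriminant -17/9, complex-conjugate roots (5/6) + ((1/6)*sqrt(17))*i and (5/6) - ((1/6)*sqrt(17))*i; poles of order 1, moduli (1/6)*sqrt(42) and (1/6)*sqrt(42).
The radius of convergence is the smallest modulus among the singular points: (1/6)*sqrt(42).
The factor d**2 - 5*d/3 + 7/6 splits as (d - a)(d - a') with a = (5/6) - ((1/6)*sqrt(17))*i, a' = (5/6) + ((1/6)*sqrt(17))*i. At the order-1 pole a set g(d) = (d - a)*f(d) = [-2*d - 13/28] / (d - a').
Simple pole: residue = g(a) at a = (5/6) - ((1/6)*sqrt(17))*i, which is (-1) - ((179/476)*sqrt(17))*i.
The factor d**2 - 5*d/3 + 7/6 splits as (d - a)(d - a') with a = (5/6) + ((1/6)*sqrt(17))*i, a' = (5/6) - ((1/6)*sqrt(17))*i. At the order-1 pole a set g(d) = (d - a)*f(d) = [-2*d - 13/28] / (d - a').
Simple pole: residue = g(a) at a = (5/6) + ((1/6)*sqrt(17))*i, which is (-1) + ((179/476)*sqrt(17))*i.
List the singular points by increasing real part (a conjugate pair: the negative imaginary part first).

Radius of convergence at 0: (1/6)*sqrt(42).
At (5/6) - ((1/6)*sqrt(17))*i: a pole of order 1; residue (-1) - ((179/476)*sqrt(17))*i.
At (5/6) + ((1/6)*sqrt(17))*i: a pole of order 1; residue (-1) + ((179/476)*sqrt(17))*i.


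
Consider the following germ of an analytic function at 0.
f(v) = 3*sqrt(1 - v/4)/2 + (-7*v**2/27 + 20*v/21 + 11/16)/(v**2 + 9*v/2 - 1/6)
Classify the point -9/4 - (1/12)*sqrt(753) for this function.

The denominator factor v**2 + 9*v/2 - 1/6 vanishes at -9/4 - (1/12)*sqrt(753) and appears to the power 1; the numerator there equals -37409/9072 - (89/504)*sqrt(753), nonzero, and no other factor vanishes.
The branch terms are analytic at this point.
Hence a pole whose order is the multiplicity, 1.

The point is a pole of order 1.


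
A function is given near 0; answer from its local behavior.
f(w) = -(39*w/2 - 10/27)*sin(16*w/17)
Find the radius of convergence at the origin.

The factor -sin(16*w/17) is entire and contributes no finite singular point.
The polynomial part has no poles.
No finite singular points: the Taylor series at 0 converges everywhere.

The radius of convergence is infinite.


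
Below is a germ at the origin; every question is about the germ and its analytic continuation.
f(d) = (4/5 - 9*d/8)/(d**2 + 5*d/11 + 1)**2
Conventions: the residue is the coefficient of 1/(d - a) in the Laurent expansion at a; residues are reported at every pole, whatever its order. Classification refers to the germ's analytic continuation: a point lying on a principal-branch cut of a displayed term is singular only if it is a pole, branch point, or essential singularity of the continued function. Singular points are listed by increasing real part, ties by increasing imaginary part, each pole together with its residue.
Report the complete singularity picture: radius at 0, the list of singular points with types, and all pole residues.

Radius of convergence at 0: 1.
At (-5/22) - ((3/22)*sqrt(51))*i: a pole of order 2; residue ((112409/2809080)*sqrt(51))*i.
At (-5/22) + ((3/22)*sqrt(51))*i: a pole of order 2; residue -((112409/2809080)*sqrt(51))*i.

Denominator factor (d**2 + 5*d/11 + 1)^2: discriminant -459/121, complex-conjugate roots (-5/22) + ((3/22)*sqrt(51))*i and (-5/22) - ((3/22)*sqrt(51))*i; poles of order 2, moduli 1 and 1.
The radius of convergence is the smallest modulus among the singular points: 1.
The factor d**2 + 5*d/11 + 1 splits as (d - a)(d - a') with a = (-5/22) - ((3/22)*sqrt(51))*i, a' = (-5/22) + ((3/22)*sqrt(51))*i. At the order-2 pole a set g(d) = (d - a)^2*f(d) = [4/5 - 9*d/8] / (d - a')^2.
Order-2 pole: residue = g'(a); g'((-5/22) - ((3/22)*sqrt(51))*i) = ((112409/2809080)*sqrt(51))*i, so the residue is ((112409/2809080)*sqrt(51))*i.
The factor d**2 + 5*d/11 + 1 splits as (d - a)(d - a') with a = (-5/22) + ((3/22)*sqrt(51))*i, a' = (-5/22) - ((3/22)*sqrt(51))*i. At the order-2 pole a set g(d) = (d - a)^2*f(d) = [4/5 - 9*d/8] / (d - a')^2.
Order-2 pole: residue = g'(a); g'((-5/22) + ((3/22)*sqrt(51))*i) = -((112409/2809080)*sqrt(51))*i, so the residue is -((112409/2809080)*sqrt(51))*i.
List the singular points by increasing real part (a conjugate pair: the negative imaginary part first).


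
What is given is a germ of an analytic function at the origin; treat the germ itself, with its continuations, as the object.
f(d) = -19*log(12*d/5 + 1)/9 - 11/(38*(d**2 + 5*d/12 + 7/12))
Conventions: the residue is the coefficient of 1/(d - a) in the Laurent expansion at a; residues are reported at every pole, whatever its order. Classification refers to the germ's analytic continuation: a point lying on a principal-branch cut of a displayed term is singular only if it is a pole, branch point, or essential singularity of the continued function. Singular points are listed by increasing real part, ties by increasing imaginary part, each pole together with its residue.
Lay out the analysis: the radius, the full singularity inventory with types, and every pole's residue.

Denominator factor (d**2 + 5*d/12 + 7/12): discriminant -311/144, complex-conjugate roots (-5/24) + ((1/24)*sqrt(311))*i and (-5/24) - ((1/24)*sqrt(311))*i; poles of order 1, moduli (1/6)*sqrt(21) and (1/6)*sqrt(21).
Branch term (-19/9)*log(1 - d/(-5/12)): its argument vanishes at d = -5/12, a logarithmic branch point, modulus 5/12.
The radius of convergence is the smallest modulus among the singular points: 5/12.
The branch term is analytic at (-5/24) - ((1/24)*sqrt(311))*i and contributes nothing to the residue; only the rational part matters.
The factor d**2 + 5*d/12 + 7/12 splits as (d - a)(d - a') with a = (-5/24) - ((1/24)*sqrt(311))*i, a' = (-5/24) + ((1/24)*sqrt(311))*i. At the order-1 pole a set g(d) = (d - a)*(rational part) = [-11/38] / (d - a').
Simple pole: residue = g(a) at a = (-5/24) - ((1/24)*sqrt(311))*i, which is -((66/5909)*sqrt(311))*i.
The branch term is analytic at (-5/24) + ((1/24)*sqrt(311))*i and contributes nothing to the residue; only the rational part matters.
The factor d**2 + 5*d/12 + 7/12 splits as (d - a)(d - a') with a = (-5/24) + ((1/24)*sqrt(311))*i, a' = (-5/24) - ((1/24)*sqrt(311))*i. At the order-1 pole a set g(d) = (d - a)*(rational part) = [-11/38] / (d - a').
Simple pole: residue = g(a) at a = (-5/24) + ((1/24)*sqrt(311))*i, which is ((66/5909)*sqrt(311))*i.
List the singular points by increasing real part (a conjugate pair: the negative imaginary part first).

Radius of convergence at 0: 5/12.
At -5/12: a logarithmic branch point.
At (-5/24) - ((1/24)*sqrt(311))*i: a pole of order 1; residue -((66/5909)*sqrt(311))*i.
At (-5/24) + ((1/24)*sqrt(311))*i: a pole of order 1; residue ((66/5909)*sqrt(311))*i.


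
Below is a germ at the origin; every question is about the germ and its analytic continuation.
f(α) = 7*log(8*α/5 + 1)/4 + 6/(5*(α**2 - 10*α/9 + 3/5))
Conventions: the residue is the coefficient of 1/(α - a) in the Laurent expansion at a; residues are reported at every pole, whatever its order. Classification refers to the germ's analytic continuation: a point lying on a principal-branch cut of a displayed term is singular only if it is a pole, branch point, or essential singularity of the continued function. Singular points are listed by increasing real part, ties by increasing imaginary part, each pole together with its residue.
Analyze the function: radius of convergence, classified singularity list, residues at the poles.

Denominator factor (α**2 - 10*α/9 + 3/5): discriminant -472/405, complex-conjugate roots (5/9) + ((1/45)*sqrt(590))*i and (5/9) - ((1/45)*sqrt(590))*i; poles of order 1, moduli (1/5)*sqrt(15) and (1/5)*sqrt(15).
Branch term (7/4)*log(1 - α/(-5/8)): its argument vanishes at α = -5/8, a logarithmic branch point, modulus 5/8.
The radius of convergence is the smallest modulus among the singular points: 5/8.
The branch term is analytic at (5/9) - ((1/45)*sqrt(590))*i and contributes nothing to the residue; only the rational part matters.
The factor α**2 - 10*α/9 + 3/5 splits as (α - a)(α - a') with a = (5/9) - ((1/45)*sqrt(590))*i, a' = (5/9) + ((1/45)*sqrt(590))*i. At the order-1 pole a set g(α) = (α - a)*(rational part) = [6/5] / (α - a').
Simple pole: residue = g(a) at a = (5/9) - ((1/45)*sqrt(590))*i, which is ((27/590)*sqrt(590))*i.
The branch term is analytic at (5/9) + ((1/45)*sqrt(590))*i and contributes nothing to the residue; only the rational part matters.
The factor α**2 - 10*α/9 + 3/5 splits as (α - a)(α - a') with a = (5/9) + ((1/45)*sqrt(590))*i, a' = (5/9) - ((1/45)*sqrt(590))*i. At the order-1 pole a set g(α) = (α - a)*(rational part) = [6/5] / (α - a').
Simple pole: residue = g(a) at a = (5/9) + ((1/45)*sqrt(590))*i, which is -((27/590)*sqrt(590))*i.
List the singular points by increasing real part (a conjugate pair: the negative imaginary part first).

Radius of convergence at 0: 5/8.
At -5/8: a logarithmic branch point.
At (5/9) - ((1/45)*sqrt(590))*i: a pole of order 1; residue ((27/590)*sqrt(590))*i.
At (5/9) + ((1/45)*sqrt(590))*i: a pole of order 1; residue -((27/590)*sqrt(590))*i.


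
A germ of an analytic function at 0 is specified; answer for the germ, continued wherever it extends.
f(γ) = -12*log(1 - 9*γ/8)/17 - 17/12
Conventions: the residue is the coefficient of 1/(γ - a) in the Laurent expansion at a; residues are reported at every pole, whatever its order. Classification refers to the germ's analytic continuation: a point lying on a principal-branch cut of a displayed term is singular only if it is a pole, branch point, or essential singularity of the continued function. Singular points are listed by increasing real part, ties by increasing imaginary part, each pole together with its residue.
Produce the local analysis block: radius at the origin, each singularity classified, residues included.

Radius of convergence at 0: 8/9.
At 8/9: a logarithmic branch point.

Branch term (-12/17)*log(1 - γ/(8/9)): its argument vanishes at γ = 8/9, a logarithmic branch point, modulus 8/9.
The radius of convergence is the smallest modulus among the singular points: 8/9.


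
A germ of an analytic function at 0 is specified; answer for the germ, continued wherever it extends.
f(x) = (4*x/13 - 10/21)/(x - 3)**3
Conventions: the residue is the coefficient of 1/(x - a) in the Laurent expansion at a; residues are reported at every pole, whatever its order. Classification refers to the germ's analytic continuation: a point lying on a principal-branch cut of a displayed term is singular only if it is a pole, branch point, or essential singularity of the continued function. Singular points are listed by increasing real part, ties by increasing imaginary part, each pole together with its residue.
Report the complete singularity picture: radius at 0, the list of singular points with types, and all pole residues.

Radius of convergence at 0: 3.
At 3: a pole of order 3; residue 0.

Denominator factor (x - 3)^3: pole of order 3 at 3, modulus 3.
The radius of convergence is the smallest modulus among the singular points: 3.
At the order-3 pole 3 set g(x) = (x - (3))^3*f(x) = 4*x/13 - 10/21.
Order-3 pole: residue = g''(a)/2; g''(3) = 0, so the residue is 0.


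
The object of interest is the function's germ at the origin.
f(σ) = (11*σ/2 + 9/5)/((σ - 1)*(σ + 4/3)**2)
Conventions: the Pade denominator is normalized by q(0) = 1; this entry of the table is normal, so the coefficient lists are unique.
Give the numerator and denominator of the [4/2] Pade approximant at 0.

Taylor coefficients needed (expand at 0): a_0 = -81/80, a_1 = -207/80, a_2 = 441/1280, a_3 = -8109/2560, a_4 = 9243/20480, a_5 = -6147/2048, a_6 = 46557/327680.
Write the denominator as Q(σ) = 1 + q1*σ + q2*σ^2. Requiring Q*f - P = O(σ^7) with deg P <= 4 kills the coefficients of σ^5..σ^6 in Q*f:
  σ^5: a_5 + q1*a_4 + q2*a_3 = 0, i.e. -6147/2048 + (9243/20480)*q1 + (-8109/2560)*q2 = 0.
  σ^6: a_6 + q1*a_5 + q2*a_4 = 0, i.e. 46557/327680 + (-6147/2048)*q1 + (9243/20480)*q2 = 0.
Solving this linear system: q1 = -346961/3568586, q2 = -27447027/28548688.
The numerator is Q*f truncated at degree 4: P0 = a_0 = -81/80; P1 = a_1 + q1*a_0 = -710593461/285486880; P2 = a_2 + q1*a_1 + q2*a_0 = 448081227/285486880; P3 = a_3 + q1*a_2 + q2*a_1 = -40734657/57097376; P4 = a_4 + q1*a_3 + q2*a_2 = 122203971/285486880.

The Pade approximant has numerator coefficients [-81/80, -710593461/285486880, 448081227/285486880, -40734657/57097376, 122203971/285486880]; denominator coefficients [1, -346961/3568586, -27447027/28548688].


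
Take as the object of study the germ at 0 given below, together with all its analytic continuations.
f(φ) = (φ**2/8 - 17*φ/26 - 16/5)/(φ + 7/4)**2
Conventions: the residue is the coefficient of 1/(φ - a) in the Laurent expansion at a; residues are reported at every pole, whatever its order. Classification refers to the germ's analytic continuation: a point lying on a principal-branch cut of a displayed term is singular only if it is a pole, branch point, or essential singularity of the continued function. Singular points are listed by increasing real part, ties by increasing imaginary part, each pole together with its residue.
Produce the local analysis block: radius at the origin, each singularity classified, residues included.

Denominator factor (φ + 7/4)^2: pole of order 2 at -7/4, modulus 7/4.
The radius of convergence is the smallest modulus among the singular points: 7/4.
At the order-2 pole -7/4 set g(φ) = (φ - (-7/4))^2*f(φ) = φ**2/8 - 17*φ/26 - 16/5.
Order-2 pole: residue = g'(a); g'(-7/4) = -227/208, so the residue is -227/208.

Radius of convergence at 0: 7/4.
At -7/4: a pole of order 2; residue -227/208.


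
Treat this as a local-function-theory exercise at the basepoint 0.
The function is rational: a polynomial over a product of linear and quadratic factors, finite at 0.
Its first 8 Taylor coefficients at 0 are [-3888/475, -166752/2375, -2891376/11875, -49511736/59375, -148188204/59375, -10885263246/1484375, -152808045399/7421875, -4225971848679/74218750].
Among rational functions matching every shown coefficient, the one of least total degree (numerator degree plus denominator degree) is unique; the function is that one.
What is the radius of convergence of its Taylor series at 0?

The radius of convergence is 5/12.

No rational of total degree below 4 reproduces all 8 coefficients; solving the [1/3] Pade equations on them gives f(n) = (-5*n - 18/19)/((n - 5/12)**2*(n + 2/3)), whose expansion matches every shown term.
Denominator factor (n + 2/3): pole of order 1 at -2/3, modulus 2/3.
Denominator factor (n - 5/12)^2: pole of order 2 at 5/12, modulus 5/12.
The radius of convergence is the smallest modulus among the singular points: 5/12.


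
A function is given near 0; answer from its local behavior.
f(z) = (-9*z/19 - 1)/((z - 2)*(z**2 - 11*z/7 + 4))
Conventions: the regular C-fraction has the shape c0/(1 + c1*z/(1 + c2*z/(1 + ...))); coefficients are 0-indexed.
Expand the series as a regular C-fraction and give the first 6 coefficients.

The regular C-fraction coefficients are [1/8, -727/532, 22111/27626, -6828467/32149394, 2514088136/7946538623, -154777/359393].

Taylor coefficients (expand at 0): a_0 = 1/8, a_1 = 727/4256, a_2 = 11525/119168, a_3 = 85811/3336704, a_4 = 106413/93427712, a_5 = 4251075/2615975936.
c0 = a_0 = 1/8. Peel one level at a time: if S = 1 + c*z/S' with S'(0) = 1, then c is the z-coefficient of S and S' = c*z/(S - 1).
S_1 = c0/f = 1 + (-727/532)*z + (22111/20216)*z^2 + ...; c1 = -727/532.
S_2 = c1*z/(S_1 - 1) = 1 + (22111/27626)*z + (359393/2114116)*z^2 + ...; c2 = 22111/27626.
S_3 = c2*z/(S_2 - 1) = 1 + (-6828467/32149394)*z + (32852596/488896321)*z^2 + ...; c3 = -6828467/32149394.
S_4 = c3*z/(S_3 - 1) = 1 + (2514088136/7946538623)*z + (17598616952/129163328449)*z^2 + ...; c4 = 2514088136/7946538623.
S_5 = c4*z/(S_4 - 1) = 1 + (-154777/359393)*z + ...; c5 = -154777/359393.


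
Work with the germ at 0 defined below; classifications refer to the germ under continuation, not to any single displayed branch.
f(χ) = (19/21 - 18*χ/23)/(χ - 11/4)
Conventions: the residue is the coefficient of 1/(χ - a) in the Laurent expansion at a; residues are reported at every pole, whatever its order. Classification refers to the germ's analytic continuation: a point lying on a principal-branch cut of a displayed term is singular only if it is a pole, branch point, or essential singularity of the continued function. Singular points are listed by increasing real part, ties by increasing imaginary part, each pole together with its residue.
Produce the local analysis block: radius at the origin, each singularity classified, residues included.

Radius of convergence at 0: 11/4.
At 11/4: a pole of order 1; residue -1205/966.

Denominator factor (χ - 11/4): pole of order 1 at 11/4, modulus 11/4.
The radius of convergence is the smallest modulus among the singular points: 11/4.
At the order-1 pole 11/4 set g(χ) = (χ - (11/4))*f(χ) = 19/21 - 18*χ/23.
Simple pole: residue = g(a) at a = 11/4, which is -1205/966.


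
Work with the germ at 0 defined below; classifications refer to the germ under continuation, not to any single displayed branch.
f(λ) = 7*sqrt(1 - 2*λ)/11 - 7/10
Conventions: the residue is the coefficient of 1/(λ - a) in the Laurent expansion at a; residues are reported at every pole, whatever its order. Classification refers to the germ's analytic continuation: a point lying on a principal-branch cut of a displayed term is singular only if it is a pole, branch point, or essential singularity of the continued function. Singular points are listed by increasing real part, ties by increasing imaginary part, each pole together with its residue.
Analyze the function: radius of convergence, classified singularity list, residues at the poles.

Branch term (7/11)*sqrt(1 - λ/(1/2)): its argument vanishes at λ = 1/2, a square-root branch point, modulus 1/2.
The radius of convergence is the smallest modulus among the singular points: 1/2.

Radius of convergence at 0: 1/2.
At 1/2: an algebraic (square-root) branch point.


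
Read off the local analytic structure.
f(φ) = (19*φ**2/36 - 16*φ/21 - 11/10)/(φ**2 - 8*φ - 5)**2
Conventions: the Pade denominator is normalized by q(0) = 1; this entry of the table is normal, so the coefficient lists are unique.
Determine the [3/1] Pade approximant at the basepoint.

Taylor coefficients needed (expand at 0): a_0 = -11/250, a_1 = 1448/13125, a_2 = -186547/787500, a_3 = 483892/984375, a_4 = -973541/984375.
Write the denominator as Q(φ) = 1 + q1*φ. Requiring Q*f - P = O(φ^5) with deg P <= 3 kills the coefficients of φ^4..φ^4 in Q*f:
  φ^4: a_4 + q1*a_3 = 0, i.e. -973541/984375 + (483892/984375)*q1 = 0.
Solving this linear system: q1 = 51239/25468.
The numerator is Q*f truncated at degree 3: P0 = a_0 = -11/250; P1 = a_1 + q1*a_0 = 14574283/668535000; P2 = a_2 + q1*a_1 = -74833669/5014012500; P3 = a_3 + q1*a_2 = 500879053/33426750000.

The Pade approximant has numerator coefficients [-11/250, 14574283/668535000, -74833669/5014012500, 500879053/33426750000]; denominator coefficients [1, 51239/25468].


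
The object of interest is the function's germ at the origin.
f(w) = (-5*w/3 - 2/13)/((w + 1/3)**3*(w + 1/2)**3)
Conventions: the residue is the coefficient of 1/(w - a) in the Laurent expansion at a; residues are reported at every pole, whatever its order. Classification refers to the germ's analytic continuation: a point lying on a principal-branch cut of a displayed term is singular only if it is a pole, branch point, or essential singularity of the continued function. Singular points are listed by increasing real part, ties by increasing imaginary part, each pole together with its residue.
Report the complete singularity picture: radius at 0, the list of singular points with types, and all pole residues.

Denominator factor (w + 1/2)^3: pole of order 3 at -1/2, modulus 1/2.
Denominator factor (w + 1/3)^3: pole of order 3 at -1/3, modulus 1/3.
The radius of convergence is the smallest modulus among the singular points: 1/3.
At the order-3 pole -1/2 set g(w) = (w - (-1/2))^3*f(w) = (-5*w/3 - 2/13)/(w + 1/3)**3.
Order-3 pole: residue = g''(a)/2; g''(-1/2) = -655776/13, so the residue is -327888/13.
At the order-3 pole -1/3 set g(w) = (w - (-1/3))^3*f(w) = (-5*w/3 - 2/13)/(w + 1/2)**3.
Order-3 pole: residue = g''(a)/2; g''(-1/3) = 655776/13, so the residue is 327888/13.
List the singular points by increasing real part (a conjugate pair: the negative imaginary part first).

Radius of convergence at 0: 1/3.
At -1/2: a pole of order 3; residue -327888/13.
At -1/3: a pole of order 3; residue 327888/13.


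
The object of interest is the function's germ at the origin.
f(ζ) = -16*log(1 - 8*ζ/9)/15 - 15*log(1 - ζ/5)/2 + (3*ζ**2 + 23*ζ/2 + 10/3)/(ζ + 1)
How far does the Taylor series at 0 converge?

The radius of convergence is 1.

Denominator factor (ζ + 1): pole of order 1 at -1, modulus 1.
Branch term (-15/2)*log(1 - ζ/(5)): its argument vanishes at ζ = 5, a logarithmic branch point, modulus 5.
Branch term (-16/15)*log(1 - ζ/(9/8)): its argument vanishes at ζ = 9/8, a logarithmic branch point, modulus 9/8.
The radius of convergence is the smallest modulus among the singular points: 1.


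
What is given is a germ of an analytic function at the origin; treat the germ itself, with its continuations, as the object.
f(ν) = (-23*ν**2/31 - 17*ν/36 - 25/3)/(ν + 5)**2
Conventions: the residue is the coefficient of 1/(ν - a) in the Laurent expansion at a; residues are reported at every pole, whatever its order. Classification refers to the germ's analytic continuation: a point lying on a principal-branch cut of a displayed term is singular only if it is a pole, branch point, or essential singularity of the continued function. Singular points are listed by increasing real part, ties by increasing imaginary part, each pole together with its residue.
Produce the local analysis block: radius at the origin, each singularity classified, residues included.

Denominator factor (ν + 5)^2: pole of order 2 at -5, modulus 5.
The radius of convergence is the smallest modulus among the singular points: 5.
At the order-2 pole -5 set g(ν) = (ν - (-5))^2*f(ν) = -23*ν**2/31 - 17*ν/36 - 25/3.
Order-2 pole: residue = g'(a); g'(-5) = 7753/1116, so the residue is 7753/1116.

Radius of convergence at 0: 5.
At -5: a pole of order 2; residue 7753/1116.


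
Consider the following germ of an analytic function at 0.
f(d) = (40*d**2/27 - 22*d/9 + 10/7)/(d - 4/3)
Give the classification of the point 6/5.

The point is a regular point.

Denominator factors: d - 4/3 = -2/15 at d = 6/5 — none vanishes.
So the germ continues analytically to 6/5.


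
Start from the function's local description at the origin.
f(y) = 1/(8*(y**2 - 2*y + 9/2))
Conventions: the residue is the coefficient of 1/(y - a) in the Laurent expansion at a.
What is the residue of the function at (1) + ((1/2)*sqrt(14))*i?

The factor y**2 - 2*y + 9/2 splits as (y - a)(y - a') with a = (1) + ((1/2)*sqrt(14))*i, a' = (1) - ((1/2)*sqrt(14))*i. At the order-1 pole a set g(y) = (y - a)*f(y) = [1/8] / (y - a').
Simple pole: residue = g(a) at a = (1) + ((1/2)*sqrt(14))*i, which is -((1/112)*sqrt(14))*i.

The residue is -((1/112)*sqrt(14))*i.


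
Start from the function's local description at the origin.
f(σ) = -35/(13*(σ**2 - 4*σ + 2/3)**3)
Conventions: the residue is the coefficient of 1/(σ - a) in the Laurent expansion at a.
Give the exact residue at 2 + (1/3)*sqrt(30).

The factor σ**2 - 4*σ + 2/3 splits as (σ - a)(σ - a') with a = 2 + (1/3)*sqrt(30), a' = 2 - (1/3)*sqrt(30). At the order-3 pole a set g(σ) = (σ - a)^3*f(σ) = [-35/13] / (σ - a')^3.
Order-3 pole: residue = g''(a)/2; g''(2 + (1/3)*sqrt(30)) = -(189/20800)*sqrt(30), so the residue is -(189/41600)*sqrt(30).

The residue is -(189/41600)*sqrt(30).
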